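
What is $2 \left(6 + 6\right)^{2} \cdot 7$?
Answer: $2016$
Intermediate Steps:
$2 \left(6 + 6\right)^{2} \cdot 7 = 2 \cdot 12^{2} \cdot 7 = 2 \cdot 144 \cdot 7 = 288 \cdot 7 = 2016$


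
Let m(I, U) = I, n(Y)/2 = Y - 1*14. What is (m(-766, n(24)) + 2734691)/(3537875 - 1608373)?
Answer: 2733925/1929502 ≈ 1.4169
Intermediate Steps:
n(Y) = -28 + 2*Y (n(Y) = 2*(Y - 1*14) = 2*(Y - 14) = 2*(-14 + Y) = -28 + 2*Y)
(m(-766, n(24)) + 2734691)/(3537875 - 1608373) = (-766 + 2734691)/(3537875 - 1608373) = 2733925/1929502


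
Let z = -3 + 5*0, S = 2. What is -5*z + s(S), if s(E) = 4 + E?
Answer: 21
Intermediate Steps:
z = -3 (z = -3 + 0 = -3)
-5*z + s(S) = -5*(-3) + (4 + 2) = 15 + 6 = 21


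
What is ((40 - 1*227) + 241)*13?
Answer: 702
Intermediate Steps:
((40 - 1*227) + 241)*13 = ((40 - 227) + 241)*13 = (-187 + 241)*13 = 54*13 = 702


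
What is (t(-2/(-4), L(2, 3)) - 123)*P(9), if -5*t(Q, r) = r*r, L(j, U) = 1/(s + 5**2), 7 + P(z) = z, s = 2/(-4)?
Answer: -2953238/12005 ≈ -246.00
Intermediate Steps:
s = -1/2 (s = 2*(-1/4) = -1/2 ≈ -0.50000)
P(z) = -7 + z
L(j, U) = 2/49 (L(j, U) = 1/(-1/2 + 5**2) = 1/(-1/2 + 25) = 1/(49/2) = 2/49)
t(Q, r) = -r**2/5 (t(Q, r) = -r*r/5 = -r**2/5)
(t(-2/(-4), L(2, 3)) - 123)*P(9) = (-(2/49)**2/5 - 123)*(-7 + 9) = (-1/5*4/2401 - 123)*2 = (-4/12005 - 123)*2 = -1476619/12005*2 = -2953238/12005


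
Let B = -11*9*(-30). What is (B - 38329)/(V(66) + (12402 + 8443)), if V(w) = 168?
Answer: -35359/21013 ≈ -1.6827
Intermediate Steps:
B = 2970 (B = -99*(-30) = 2970)
(B - 38329)/(V(66) + (12402 + 8443)) = (2970 - 38329)/(168 + (12402 + 8443)) = -35359/(168 + 20845) = -35359/21013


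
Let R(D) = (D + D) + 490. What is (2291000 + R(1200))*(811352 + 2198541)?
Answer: 6904363453770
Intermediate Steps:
R(D) = 490 + 2*D (R(D) = 2*D + 490 = 490 + 2*D)
(2291000 + R(1200))*(811352 + 2198541) = (2291000 + (490 + 2*1200))*(811352 + 2198541) = (2291000 + (490 + 2400))*3009893 = (2291000 + 2890)*3009893 = 2293890*3009893 = 6904363453770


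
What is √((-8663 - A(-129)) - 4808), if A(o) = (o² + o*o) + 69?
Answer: I*√46822 ≈ 216.38*I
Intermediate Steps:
A(o) = 69 + 2*o² (A(o) = (o² + o²) + 69 = 2*o² + 69 = 69 + 2*o²)
√((-8663 - A(-129)) - 4808) = √((-8663 - (69 + 2*(-129)²)) - 4808) = √((-8663 - (69 + 2*16641)) - 4808) = √((-8663 - (69 + 33282)) - 4808) = √((-8663 - 1*33351) - 4808) = √((-8663 - 33351) - 4808) = √(-42014 - 4808) = √(-46822) = I*√46822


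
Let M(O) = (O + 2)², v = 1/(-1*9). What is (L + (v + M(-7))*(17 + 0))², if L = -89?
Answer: 9042049/81 ≈ 1.1163e+5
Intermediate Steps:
v = -⅑ (v = 1/(-9) = -⅑ ≈ -0.11111)
M(O) = (2 + O)²
(L + (v + M(-7))*(17 + 0))² = (-89 + (-⅑ + (2 - 7)²)*(17 + 0))² = (-89 + (-⅑ + (-5)²)*17)² = (-89 + (-⅑ + 25)*17)² = (-89 + (224/9)*17)² = (-89 + 3808/9)² = (3007/9)² = 9042049/81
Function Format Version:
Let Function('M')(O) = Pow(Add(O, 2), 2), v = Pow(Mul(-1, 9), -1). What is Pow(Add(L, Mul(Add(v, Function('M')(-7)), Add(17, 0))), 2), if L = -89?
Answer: Rational(9042049, 81) ≈ 1.1163e+5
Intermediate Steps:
v = Rational(-1, 9) (v = Pow(-9, -1) = Rational(-1, 9) ≈ -0.11111)
Function('M')(O) = Pow(Add(2, O), 2)
Pow(Add(L, Mul(Add(v, Function('M')(-7)), Add(17, 0))), 2) = Pow(Add(-89, Mul(Add(Rational(-1, 9), Pow(Add(2, -7), 2)), Add(17, 0))), 2) = Pow(Add(-89, Mul(Add(Rational(-1, 9), Pow(-5, 2)), 17)), 2) = Pow(Add(-89, Mul(Add(Rational(-1, 9), 25), 17)), 2) = Pow(Add(-89, Mul(Rational(224, 9), 17)), 2) = Pow(Add(-89, Rational(3808, 9)), 2) = Pow(Rational(3007, 9), 2) = Rational(9042049, 81)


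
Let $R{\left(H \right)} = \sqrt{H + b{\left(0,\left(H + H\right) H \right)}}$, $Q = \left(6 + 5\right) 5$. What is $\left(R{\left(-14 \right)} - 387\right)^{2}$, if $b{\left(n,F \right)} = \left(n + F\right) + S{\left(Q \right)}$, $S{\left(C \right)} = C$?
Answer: $\left(387 - \sqrt{433}\right)^{2} \approx 1.341 \cdot 10^{5}$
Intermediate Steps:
$Q = 55$ ($Q = 11 \cdot 5 = 55$)
$b{\left(n,F \right)} = 55 + F + n$ ($b{\left(n,F \right)} = \left(n + F\right) + 55 = \left(F + n\right) + 55 = 55 + F + n$)
$R{\left(H \right)} = \sqrt{55 + H + 2 H^{2}}$ ($R{\left(H \right)} = \sqrt{H + \left(55 + \left(H + H\right) H + 0\right)} = \sqrt{H + \left(55 + 2 H H + 0\right)} = \sqrt{H + \left(55 + 2 H^{2} + 0\right)} = \sqrt{H + \left(55 + 2 H^{2}\right)} = \sqrt{55 + H + 2 H^{2}}$)
$\left(R{\left(-14 \right)} - 387\right)^{2} = \left(\sqrt{55 - 14 + 2 \left(-14\right)^{2}} - 387\right)^{2} = \left(\sqrt{55 - 14 + 2 \cdot 196} - 387\right)^{2} = \left(\sqrt{55 - 14 + 392} - 387\right)^{2} = \left(\sqrt{433} - 387\right)^{2} = \left(-387 + \sqrt{433}\right)^{2}$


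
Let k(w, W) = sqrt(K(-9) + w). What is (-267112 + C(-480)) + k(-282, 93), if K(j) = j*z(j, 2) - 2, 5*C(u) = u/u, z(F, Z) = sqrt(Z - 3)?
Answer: -1335559/5 + sqrt(-284 - 9*I) ≈ -2.6711e+5 - 16.854*I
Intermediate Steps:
z(F, Z) = sqrt(-3 + Z)
C(u) = 1/5 (C(u) = (u/u)/5 = (1/5)*1 = 1/5)
K(j) = -2 + I*j (K(j) = j*sqrt(-3 + 2) - 2 = j*sqrt(-1) - 2 = j*I - 2 = I*j - 2 = -2 + I*j)
k(w, W) = sqrt(-2 + w - 9*I) (k(w, W) = sqrt((-2 + I*(-9)) + w) = sqrt((-2 - 9*I) + w) = sqrt(-2 + w - 9*I))
(-267112 + C(-480)) + k(-282, 93) = (-267112 + 1/5) + sqrt(-2 - 282 - 9*I) = -1335559/5 + sqrt(-284 - 9*I)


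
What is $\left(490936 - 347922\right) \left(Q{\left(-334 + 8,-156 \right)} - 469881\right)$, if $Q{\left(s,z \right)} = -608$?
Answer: $-67286513846$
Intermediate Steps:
$\left(490936 - 347922\right) \left(Q{\left(-334 + 8,-156 \right)} - 469881\right) = \left(490936 - 347922\right) \left(-608 - 469881\right) = 143014 \left(-470489\right) = -67286513846$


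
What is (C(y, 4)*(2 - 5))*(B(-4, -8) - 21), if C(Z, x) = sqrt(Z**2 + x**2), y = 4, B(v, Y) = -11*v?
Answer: -276*sqrt(2) ≈ -390.32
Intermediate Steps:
(C(y, 4)*(2 - 5))*(B(-4, -8) - 21) = (sqrt(4**2 + 4**2)*(2 - 5))*(-11*(-4) - 21) = (sqrt(16 + 16)*(-3))*(44 - 21) = (sqrt(32)*(-3))*23 = ((4*sqrt(2))*(-3))*23 = -12*sqrt(2)*23 = -276*sqrt(2)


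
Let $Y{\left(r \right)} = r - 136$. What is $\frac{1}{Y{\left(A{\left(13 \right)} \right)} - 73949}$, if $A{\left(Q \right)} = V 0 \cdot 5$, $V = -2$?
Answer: $- \frac{1}{74085} \approx -1.3498 \cdot 10^{-5}$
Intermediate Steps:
$A{\left(Q \right)} = 0$ ($A{\left(Q \right)} = \left(-2\right) 0 \cdot 5 = 0 \cdot 5 = 0$)
$Y{\left(r \right)} = -136 + r$ ($Y{\left(r \right)} = r - 136 = -136 + r$)
$\frac{1}{Y{\left(A{\left(13 \right)} \right)} - 73949} = \frac{1}{\left(-136 + 0\right) - 73949} = \frac{1}{-136 - 73949} = \frac{1}{-74085} = - \frac{1}{74085}$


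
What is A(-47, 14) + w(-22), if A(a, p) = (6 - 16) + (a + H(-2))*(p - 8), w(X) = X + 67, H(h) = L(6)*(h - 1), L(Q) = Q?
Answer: -355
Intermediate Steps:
H(h) = -6 + 6*h (H(h) = 6*(h - 1) = 6*(-1 + h) = -6 + 6*h)
w(X) = 67 + X
A(a, p) = -10 + (-18 + a)*(-8 + p) (A(a, p) = (6 - 16) + (a + (-6 + 6*(-2)))*(p - 8) = -10 + (a + (-6 - 12))*(-8 + p) = -10 + (a - 18)*(-8 + p) = -10 + (-18 + a)*(-8 + p))
A(-47, 14) + w(-22) = (134 - 18*14 - 8*(-47) - 47*14) + (67 - 22) = (134 - 252 + 376 - 658) + 45 = -400 + 45 = -355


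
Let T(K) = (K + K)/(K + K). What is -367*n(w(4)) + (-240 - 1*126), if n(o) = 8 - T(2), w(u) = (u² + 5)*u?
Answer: -2935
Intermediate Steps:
T(K) = 1 (T(K) = (2*K)/((2*K)) = (2*K)*(1/(2*K)) = 1)
w(u) = u*(5 + u²) (w(u) = (5 + u²)*u = u*(5 + u²))
n(o) = 7 (n(o) = 8 - 1*1 = 8 - 1 = 7)
-367*n(w(4)) + (-240 - 1*126) = -367*7 + (-240 - 1*126) = -2569 + (-240 - 126) = -2569 - 366 = -2935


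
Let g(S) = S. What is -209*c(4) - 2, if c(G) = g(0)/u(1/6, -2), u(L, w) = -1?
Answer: -2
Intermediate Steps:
c(G) = 0 (c(G) = 0/(-1) = 0*(-1) = 0)
-209*c(4) - 2 = -209*0 - 2 = 0 - 2 = -2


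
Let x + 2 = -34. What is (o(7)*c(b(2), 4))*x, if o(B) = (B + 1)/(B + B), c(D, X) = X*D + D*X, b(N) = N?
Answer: -2304/7 ≈ -329.14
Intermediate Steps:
x = -36 (x = -2 - 34 = -36)
c(D, X) = 2*D*X (c(D, X) = D*X + D*X = 2*D*X)
o(B) = (1 + B)/(2*B) (o(B) = (1 + B)/((2*B)) = (1 + B)*(1/(2*B)) = (1 + B)/(2*B))
(o(7)*c(b(2), 4))*x = (((1/2)*(1 + 7)/7)*(2*2*4))*(-36) = (((1/2)*(1/7)*8)*16)*(-36) = ((4/7)*16)*(-36) = (64/7)*(-36) = -2304/7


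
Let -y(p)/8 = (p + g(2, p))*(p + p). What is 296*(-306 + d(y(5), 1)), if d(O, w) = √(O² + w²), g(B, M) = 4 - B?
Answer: -90576 + 296*√313601 ≈ 75184.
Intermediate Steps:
y(p) = -16*p*(2 + p) (y(p) = -8*(p + (4 - 1*2))*(p + p) = -8*(p + (4 - 2))*2*p = -8*(p + 2)*2*p = -8*(2 + p)*2*p = -16*p*(2 + p))
296*(-306 + d(y(5), 1)) = 296*(-306 + √((-16*5*(2 + 5))² + 1²)) = 296*(-306 + √((-16*5*7)² + 1)) = 296*(-306 + √((-560)² + 1)) = 296*(-306 + √(313600 + 1)) = 296*(-306 + √313601) = -90576 + 296*√313601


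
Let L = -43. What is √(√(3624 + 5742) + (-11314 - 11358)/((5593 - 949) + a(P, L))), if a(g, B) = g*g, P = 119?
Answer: √(-426346960 + 353628025*√9366)/18805 ≈ 9.7761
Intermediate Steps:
a(g, B) = g²
√(√(3624 + 5742) + (-11314 - 11358)/((5593 - 949) + a(P, L))) = √(√(3624 + 5742) + (-11314 - 11358)/((5593 - 949) + 119²)) = √(√9366 - 22672/(4644 + 14161)) = √(√9366 - 22672/18805) = √(-22672/18805 + √9366)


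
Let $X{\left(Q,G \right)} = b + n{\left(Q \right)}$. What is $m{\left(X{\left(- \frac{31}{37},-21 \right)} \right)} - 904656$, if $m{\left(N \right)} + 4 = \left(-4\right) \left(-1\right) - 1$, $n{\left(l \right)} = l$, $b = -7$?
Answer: $-904657$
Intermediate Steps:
$X{\left(Q,G \right)} = -7 + Q$
$m{\left(N \right)} = -1$ ($m{\left(N \right)} = -4 - -3 = -4 + \left(4 - 1\right) = -4 + 3 = -1$)
$m{\left(X{\left(- \frac{31}{37},-21 \right)} \right)} - 904656 = -1 - 904656 = -904657$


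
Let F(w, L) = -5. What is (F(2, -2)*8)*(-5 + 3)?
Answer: 80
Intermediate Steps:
(F(2, -2)*8)*(-5 + 3) = (-5*8)*(-5 + 3) = -40*(-2) = 80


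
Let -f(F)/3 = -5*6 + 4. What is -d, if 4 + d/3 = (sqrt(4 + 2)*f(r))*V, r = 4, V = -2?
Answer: 12 + 468*sqrt(6) ≈ 1158.4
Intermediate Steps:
f(F) = 78 (f(F) = -3*(-5*6 + 4) = -3*(-30 + 4) = -3*(-26) = 78)
d = -12 - 468*sqrt(6) (d = -12 + 3*((sqrt(4 + 2)*78)*(-2)) = -12 + 3*((sqrt(6)*78)*(-2)) = -12 + 3*((78*sqrt(6))*(-2)) = -12 + 3*(-156*sqrt(6)) = -12 - 468*sqrt(6) ≈ -1158.4)
-d = -(-12 - 468*sqrt(6)) = 12 + 468*sqrt(6)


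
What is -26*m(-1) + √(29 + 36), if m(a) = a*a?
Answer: -26 + √65 ≈ -17.938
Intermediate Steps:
m(a) = a²
-26*m(-1) + √(29 + 36) = -26*(-1)² + √(29 + 36) = -26*1 + √65 = -26 + √65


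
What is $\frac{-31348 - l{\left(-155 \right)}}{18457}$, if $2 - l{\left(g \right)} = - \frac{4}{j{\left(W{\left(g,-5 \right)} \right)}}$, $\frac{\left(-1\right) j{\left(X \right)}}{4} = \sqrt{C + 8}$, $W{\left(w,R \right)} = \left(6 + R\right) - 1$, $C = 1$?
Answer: $- \frac{94049}{55371} \approx -1.6985$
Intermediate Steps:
$W{\left(w,R \right)} = 5 + R$
$j{\left(X \right)} = -12$ ($j{\left(X \right)} = - 4 \sqrt{1 + 8} = - 4 \sqrt{9} = \left(-4\right) 3 = -12$)
$l{\left(g \right)} = \frac{5}{3}$ ($l{\left(g \right)} = 2 - - \frac{4}{-12} = 2 - \left(-4\right) \left(- \frac{1}{12}\right) = 2 - \frac{1}{3} = \frac{5}{3}$)
$\frac{-31348 - l{\left(-155 \right)}}{18457} = \frac{-31348 - \frac{5}{3}}{18457} = \left(-31348 - \frac{5}{3}\right) \frac{1}{18457} = \left(- \frac{94049}{3}\right) \frac{1}{18457} = - \frac{94049}{55371}$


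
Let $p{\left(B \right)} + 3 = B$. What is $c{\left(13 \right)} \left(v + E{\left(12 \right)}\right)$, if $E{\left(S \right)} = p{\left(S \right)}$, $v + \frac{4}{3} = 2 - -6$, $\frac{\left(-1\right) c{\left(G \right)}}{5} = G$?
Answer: $- \frac{3055}{3} \approx -1018.3$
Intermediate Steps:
$c{\left(G \right)} = - 5 G$
$p{\left(B \right)} = -3 + B$
$v = \frac{20}{3}$ ($v = - \frac{4}{3} + \left(2 - -6\right) = - \frac{4}{3} + \left(2 + 6\right) = - \frac{4}{3} + 8 = \frac{20}{3} \approx 6.6667$)
$E{\left(S \right)} = -3 + S$
$c{\left(13 \right)} \left(v + E{\left(12 \right)}\right) = \left(-5\right) 13 \left(\frac{20}{3} + \left(-3 + 12\right)\right) = - 65 \left(\frac{20}{3} + 9\right) = \left(-65\right) \frac{47}{3} = - \frac{3055}{3}$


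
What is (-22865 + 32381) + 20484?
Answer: 30000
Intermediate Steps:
(-22865 + 32381) + 20484 = 9516 + 20484 = 30000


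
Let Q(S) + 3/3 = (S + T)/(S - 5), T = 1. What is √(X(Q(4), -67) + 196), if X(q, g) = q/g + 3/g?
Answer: √880045/67 ≈ 14.002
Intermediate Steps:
Q(S) = -1 + (1 + S)/(-5 + S) (Q(S) = -1 + (S + 1)/(S - 5) = -1 + (1 + S)/(-5 + S))
X(q, g) = 3/g + q/g
√(X(Q(4), -67) + 196) = √((3 + 6/(-5 + 4))/(-67) + 196) = √(-(3 + 6/(-1))/67 + 196) = √(-(3 + 6*(-1))/67 + 196) = √(-(3 - 6)/67 + 196) = √(-1/67*(-3) + 196) = √(3/67 + 196) = √(13135/67) = √880045/67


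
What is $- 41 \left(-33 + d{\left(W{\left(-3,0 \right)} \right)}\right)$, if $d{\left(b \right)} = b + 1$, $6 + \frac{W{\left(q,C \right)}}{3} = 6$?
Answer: $1312$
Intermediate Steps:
$W{\left(q,C \right)} = 0$ ($W{\left(q,C \right)} = -18 + 3 \cdot 6 = -18 + 18 = 0$)
$d{\left(b \right)} = 1 + b$
$- 41 \left(-33 + d{\left(W{\left(-3,0 \right)} \right)}\right) = - 41 \left(-33 + \left(1 + 0\right)\right) = - 41 \left(-33 + 1\right) = \left(-41\right) \left(-32\right) = 1312$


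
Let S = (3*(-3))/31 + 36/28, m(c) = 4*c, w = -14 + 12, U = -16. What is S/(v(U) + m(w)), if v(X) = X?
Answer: -9/217 ≈ -0.041475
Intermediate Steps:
w = -2
S = 216/217 (S = -9*1/31 + 36*(1/28) = -9/31 + 9/7 = 216/217 ≈ 0.99539)
S/(v(U) + m(w)) = 216/(217*(-16 + 4*(-2))) = 216/(217*(-16 - 8)) = (216/217)/(-24) = (216/217)*(-1/24) = -9/217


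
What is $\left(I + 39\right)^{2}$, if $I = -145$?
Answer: $11236$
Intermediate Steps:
$\left(I + 39\right)^{2} = \left(-145 + 39\right)^{2} = \left(-106\right)^{2} = 11236$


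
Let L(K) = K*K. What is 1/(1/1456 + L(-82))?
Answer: 1456/9790145 ≈ 0.00014872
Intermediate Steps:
L(K) = K²
1/(1/1456 + L(-82)) = 1/(1/1456 + (-82)²) = 1/(1/1456 + 6724) = 1/(9790145/1456) = 1456/9790145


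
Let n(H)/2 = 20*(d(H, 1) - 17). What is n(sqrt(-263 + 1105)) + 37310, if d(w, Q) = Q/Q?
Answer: 36670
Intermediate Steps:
d(w, Q) = 1
n(H) = -640 (n(H) = 2*(20*(1 - 17)) = 2*(20*(-16)) = 2*(-320) = -640)
n(sqrt(-263 + 1105)) + 37310 = -640 + 37310 = 36670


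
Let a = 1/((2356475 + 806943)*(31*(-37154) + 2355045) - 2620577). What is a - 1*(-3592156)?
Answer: 13673349704423065357/3806446519701 ≈ 3.5922e+6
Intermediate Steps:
a = 1/3806446519701 (a = 1/(3163418*(-1151774 + 2355045) - 2620577) = 1/(3163418*1203271 - 2620577) = 1/(3806449140278 - 2620577) = 1/3806446519701 ≈ 2.6271e-13)
a - 1*(-3592156) = 1/3806446519701 - 1*(-3592156) = 1/3806446519701 + 3592156 = 13673349704423065357/3806446519701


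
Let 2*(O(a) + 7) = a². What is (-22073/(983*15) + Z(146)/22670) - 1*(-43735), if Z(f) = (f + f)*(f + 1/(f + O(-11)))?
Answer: 38887576098626/889155939 ≈ 43735.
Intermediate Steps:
O(a) = -7 + a²/2
Z(f) = 2*f*(f + 1/(107/2 + f)) (Z(f) = (f + f)*(f + 1/(f + (-7 + (½)*(-11)²))) = (2*f)*(f + 1/(f + (-7 + (½)*121))) = (2*f)*(f + 1/(f + (-7 + 121/2))) = (2*f)*(f + 1/(f + 107/2)) = (2*f)*(f + 1/(107/2 + f)) = 2*f*(f + 1/(107/2 + f)))
(-22073/(983*15) + Z(146)/22670) - 1*(-43735) = (-22073/(983*15) + (2*146*(2 + 2*146² + 107*146)/(107 + 2*146))/22670) - 1*(-43735) = (-22073/14745 + (2*146*(2 + 2*21316 + 15622)/(107 + 292))*(1/22670)) + 43735 = (-22073*1/14745 + (2*146*(2 + 42632 + 15622)/399)*(1/22670)) + 43735 = (-22073/14745 + (2*146*(1/399)*58256)*(1/22670)) + 43735 = (-22073/14745 + (17010752/399)*(1/22670)) + 43735 = (-22073/14745 + 8505376/4522665) + 43735 = 341106461/889155939 + 43735 = 38887576098626/889155939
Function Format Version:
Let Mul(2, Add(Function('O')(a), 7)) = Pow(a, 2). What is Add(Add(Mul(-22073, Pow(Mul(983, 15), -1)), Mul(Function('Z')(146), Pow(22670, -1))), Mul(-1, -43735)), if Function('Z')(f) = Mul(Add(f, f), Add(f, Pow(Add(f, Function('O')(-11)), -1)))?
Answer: Rational(38887576098626, 889155939) ≈ 43735.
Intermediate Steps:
Function('O')(a) = Add(-7, Mul(Rational(1, 2), Pow(a, 2)))
Function('Z')(f) = Mul(2, f, Add(f, Pow(Add(Rational(107, 2), f), -1))) (Function('Z')(f) = Mul(Add(f, f), Add(f, Pow(Add(f, Add(-7, Mul(Rational(1, 2), Pow(-11, 2)))), -1))) = Mul(Mul(2, f), Add(f, Pow(Add(f, Add(-7, Mul(Rational(1, 2), 121))), -1))) = Mul(Mul(2, f), Add(f, Pow(Add(f, Add(-7, Rational(121, 2))), -1))) = Mul(Mul(2, f), Add(f, Pow(Add(f, Rational(107, 2)), -1))) = Mul(Mul(2, f), Add(f, Pow(Add(Rational(107, 2), f), -1))) = Mul(2, f, Add(f, Pow(Add(Rational(107, 2), f), -1))))
Add(Add(Mul(-22073, Pow(Mul(983, 15), -1)), Mul(Function('Z')(146), Pow(22670, -1))), Mul(-1, -43735)) = Add(Add(Mul(-22073, Pow(Mul(983, 15), -1)), Mul(Mul(2, 146, Pow(Add(107, Mul(2, 146)), -1), Add(2, Mul(2, Pow(146, 2)), Mul(107, 146))), Pow(22670, -1))), Mul(-1, -43735)) = Add(Add(Mul(-22073, Pow(14745, -1)), Mul(Mul(2, 146, Pow(Add(107, 292), -1), Add(2, Mul(2, 21316), 15622)), Rational(1, 22670))), 43735) = Add(Add(Mul(-22073, Rational(1, 14745)), Mul(Mul(2, 146, Pow(399, -1), Add(2, 42632, 15622)), Rational(1, 22670))), 43735) = Add(Add(Rational(-22073, 14745), Mul(Mul(2, 146, Rational(1, 399), 58256), Rational(1, 22670))), 43735) = Add(Add(Rational(-22073, 14745), Mul(Rational(17010752, 399), Rational(1, 22670))), 43735) = Add(Add(Rational(-22073, 14745), Rational(8505376, 4522665)), 43735) = Add(Rational(341106461, 889155939), 43735) = Rational(38887576098626, 889155939)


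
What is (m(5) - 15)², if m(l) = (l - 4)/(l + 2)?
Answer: 10816/49 ≈ 220.73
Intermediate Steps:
m(l) = (-4 + l)/(2 + l)
(m(5) - 15)² = ((-4 + 5)/(2 + 5) - 15)² = (1/7 - 15)² = ((⅐)*1 - 15)² = (⅐ - 15)² = (-104/7)² = 10816/49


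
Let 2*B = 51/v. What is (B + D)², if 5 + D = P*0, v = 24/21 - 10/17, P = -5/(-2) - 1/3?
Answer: 3250809/1936 ≈ 1679.1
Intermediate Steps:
P = 13/6 (P = -5*(-½) - 1*⅓ = 5/2 - ⅓ = 13/6 ≈ 2.1667)
v = 66/119 (v = 24*(1/21) - 10*1/17 = 8/7 - 10/17 = 66/119 ≈ 0.55462)
B = 2023/44 (B = (51/(66/119))/2 = (51*(119/66))/2 = (½)*(2023/22) = 2023/44 ≈ 45.977)
D = -5 (D = -5 + (13/6)*0 = -5 + 0 = -5)
(B + D)² = (2023/44 - 5)² = (1803/44)² = 3250809/1936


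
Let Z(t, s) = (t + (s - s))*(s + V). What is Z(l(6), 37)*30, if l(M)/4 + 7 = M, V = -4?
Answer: -3960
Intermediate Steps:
l(M) = -28 + 4*M
Z(t, s) = t*(-4 + s) (Z(t, s) = (t + (s - s))*(s - 4) = (t + 0)*(-4 + s) = t*(-4 + s))
Z(l(6), 37)*30 = ((-28 + 4*6)*(-4 + 37))*30 = ((-28 + 24)*33)*30 = -4*33*30 = -132*30 = -3960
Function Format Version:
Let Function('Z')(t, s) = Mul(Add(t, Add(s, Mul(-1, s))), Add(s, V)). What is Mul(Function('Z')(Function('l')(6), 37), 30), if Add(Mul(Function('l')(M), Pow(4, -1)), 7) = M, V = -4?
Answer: -3960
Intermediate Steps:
Function('l')(M) = Add(-28, Mul(4, M))
Function('Z')(t, s) = Mul(t, Add(-4, s)) (Function('Z')(t, s) = Mul(Add(t, Add(s, Mul(-1, s))), Add(s, -4)) = Mul(Add(t, 0), Add(-4, s)) = Mul(t, Add(-4, s)))
Mul(Function('Z')(Function('l')(6), 37), 30) = Mul(Mul(Add(-28, Mul(4, 6)), Add(-4, 37)), 30) = Mul(Mul(Add(-28, 24), 33), 30) = Mul(Mul(-4, 33), 30) = Mul(-132, 30) = -3960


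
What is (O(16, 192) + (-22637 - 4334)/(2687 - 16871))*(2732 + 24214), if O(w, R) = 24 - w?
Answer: 210243171/788 ≈ 2.6681e+5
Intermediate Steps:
(O(16, 192) + (-22637 - 4334)/(2687 - 16871))*(2732 + 24214) = ((24 - 1*16) + (-22637 - 4334)/(2687 - 16871))*(2732 + 24214) = ((24 - 16) - 26971/(-14184))*26946 = (8 - 26971*(-1/14184))*26946 = (8 + 26971/14184)*26946 = (140443/14184)*26946 = 210243171/788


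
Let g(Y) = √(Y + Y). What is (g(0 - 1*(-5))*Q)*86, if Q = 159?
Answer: 13674*√10 ≈ 43241.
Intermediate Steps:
g(Y) = √2*√Y (g(Y) = √(2*Y) = √2*√Y)
(g(0 - 1*(-5))*Q)*86 = ((√2*√(0 - 1*(-5)))*159)*86 = ((√2*√(0 + 5))*159)*86 = ((√2*√5)*159)*86 = (√10*159)*86 = (159*√10)*86 = 13674*√10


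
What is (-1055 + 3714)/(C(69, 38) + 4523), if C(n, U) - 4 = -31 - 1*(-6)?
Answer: 2659/4502 ≈ 0.59063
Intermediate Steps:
C(n, U) = -21 (C(n, U) = 4 + (-31 - 1*(-6)) = 4 + (-31 + 6) = 4 - 25 = -21)
(-1055 + 3714)/(C(69, 38) + 4523) = (-1055 + 3714)/(-21 + 4523) = 2659/4502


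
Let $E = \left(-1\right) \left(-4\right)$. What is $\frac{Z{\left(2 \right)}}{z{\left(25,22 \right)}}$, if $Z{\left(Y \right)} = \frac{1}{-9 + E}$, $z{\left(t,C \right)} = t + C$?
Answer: $- \frac{1}{235} \approx -0.0042553$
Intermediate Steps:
$E = 4$
$z{\left(t,C \right)} = C + t$
$Z{\left(Y \right)} = - \frac{1}{5}$ ($Z{\left(Y \right)} = \frac{1}{-9 + 4} = \frac{1}{-5} = - \frac{1}{5}$)
$\frac{Z{\left(2 \right)}}{z{\left(25,22 \right)}} = - \frac{1}{5 \left(22 + 25\right)} = - \frac{1}{5 \cdot 47} = \left(- \frac{1}{5}\right) \frac{1}{47} = - \frac{1}{235}$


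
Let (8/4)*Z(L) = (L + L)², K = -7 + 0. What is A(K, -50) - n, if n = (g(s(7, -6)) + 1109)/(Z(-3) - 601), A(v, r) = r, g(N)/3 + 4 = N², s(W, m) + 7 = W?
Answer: -28053/583 ≈ -48.118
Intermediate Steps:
s(W, m) = -7 + W
K = -7
g(N) = -12 + 3*N²
Z(L) = 2*L² (Z(L) = (L + L)²/2 = (2*L)²/2 = (4*L²)/2 = 2*L²)
n = -1097/583 (n = ((-12 + 3*(-7 + 7)²) + 1109)/(2*(-3)² - 601) = ((-12 + 3*0²) + 1109)/(2*9 - 601) = ((-12 + 3*0) + 1109)/(18 - 601) = ((-12 + 0) + 1109)/(-583) = (-12 + 1109)*(-1/583) = 1097*(-1/583) = -1097/583 ≈ -1.8816)
A(K, -50) - n = -50 - 1*(-1097/583) = -50 + 1097/583 = -28053/583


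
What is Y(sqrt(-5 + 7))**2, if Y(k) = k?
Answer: 2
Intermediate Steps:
Y(sqrt(-5 + 7))**2 = (sqrt(-5 + 7))**2 = (sqrt(2))**2 = 2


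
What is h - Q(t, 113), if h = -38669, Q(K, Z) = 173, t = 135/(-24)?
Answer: -38842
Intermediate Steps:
t = -45/8 (t = 135*(-1/24) = -45/8 ≈ -5.6250)
h - Q(t, 113) = -38669 - 1*173 = -38669 - 173 = -38842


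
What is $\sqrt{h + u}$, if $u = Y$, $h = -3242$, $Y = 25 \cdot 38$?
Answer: $2 i \sqrt{573} \approx 47.875 i$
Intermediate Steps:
$Y = 950$
$u = 950$
$\sqrt{h + u} = \sqrt{-3242 + 950} = \sqrt{-2292} = 2 i \sqrt{573}$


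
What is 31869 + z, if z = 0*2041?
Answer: 31869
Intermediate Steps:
z = 0
31869 + z = 31869 + 0 = 31869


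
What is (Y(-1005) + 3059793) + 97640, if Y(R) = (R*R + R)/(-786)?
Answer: 413455553/131 ≈ 3.1561e+6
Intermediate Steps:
Y(R) = -R/786 - R**2/786 (Y(R) = (R**2 + R)*(-1/786) = (R + R**2)*(-1/786) = -R/786 - R**2/786)
(Y(-1005) + 3059793) + 97640 = (-1/786*(-1005)*(1 - 1005) + 3059793) + 97640 = (-1/786*(-1005)*(-1004) + 3059793) + 97640 = (-168170/131 + 3059793) + 97640 = 400664713/131 + 97640 = 413455553/131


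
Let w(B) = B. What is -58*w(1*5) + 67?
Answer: -223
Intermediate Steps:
-58*w(1*5) + 67 = -58*5 + 67 = -290 + 67 = -223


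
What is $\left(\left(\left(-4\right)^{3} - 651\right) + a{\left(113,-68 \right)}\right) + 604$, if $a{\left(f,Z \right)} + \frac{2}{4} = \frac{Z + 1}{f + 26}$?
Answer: $- \frac{31131}{278} \approx -111.98$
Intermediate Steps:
$a{\left(f,Z \right)} = - \frac{1}{2} + \frac{1 + Z}{26 + f}$ ($a{\left(f,Z \right)} = - \frac{1}{2} + \frac{Z + 1}{f + 26} = - \frac{1}{2} + \frac{1 + Z}{26 + f}$)
$\left(\left(\left(-4\right)^{3} - 651\right) + a{\left(113,-68 \right)}\right) + 604 = \left(\left(\left(-4\right)^{3} - 651\right) + \frac{-12 - 68 - \frac{113}{2}}{26 + 113}\right) + 604 = \left(\left(-64 - 651\right) + \frac{-12 - 68 - \frac{113}{2}}{139}\right) + 604 = \left(-715 + \frac{1}{139} \left(- \frac{273}{2}\right)\right) + 604 = \left(-715 - \frac{273}{278}\right) + 604 = - \frac{199043}{278} + 604 = - \frac{31131}{278}$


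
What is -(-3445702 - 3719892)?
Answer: 7165594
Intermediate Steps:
-(-3445702 - 3719892) = -1*(-7165594) = 7165594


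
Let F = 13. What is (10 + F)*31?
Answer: 713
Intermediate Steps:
(10 + F)*31 = (10 + 13)*31 = 23*31 = 713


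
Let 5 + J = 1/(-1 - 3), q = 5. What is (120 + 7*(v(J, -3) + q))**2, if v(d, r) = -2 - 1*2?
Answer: 16129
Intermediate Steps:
J = -21/4 (J = -5 + 1/(-1 - 3) = -5 + 1/(-4) = -5 - 1/4 = -21/4 ≈ -5.2500)
v(d, r) = -4 (v(d, r) = -2 - 2 = -4)
(120 + 7*(v(J, -3) + q))**2 = (120 + 7*(-4 + 5))**2 = (120 + 7*1)**2 = (120 + 7)**2 = 127**2 = 16129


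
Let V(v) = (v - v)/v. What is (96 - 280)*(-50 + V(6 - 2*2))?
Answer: 9200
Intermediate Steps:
V(v) = 0 (V(v) = 0/v = 0)
(96 - 280)*(-50 + V(6 - 2*2)) = (96 - 280)*(-50 + 0) = -184*(-50) = 9200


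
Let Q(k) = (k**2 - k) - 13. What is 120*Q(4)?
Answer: -120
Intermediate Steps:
Q(k) = -13 + k**2 - k
120*Q(4) = 120*(-13 + 4**2 - 1*4) = 120*(-13 + 16 - 4) = 120*(-1) = -120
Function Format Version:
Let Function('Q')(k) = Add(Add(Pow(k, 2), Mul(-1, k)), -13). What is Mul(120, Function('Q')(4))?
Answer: -120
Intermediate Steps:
Function('Q')(k) = Add(-13, Pow(k, 2), Mul(-1, k))
Mul(120, Function('Q')(4)) = Mul(120, Add(-13, Pow(4, 2), Mul(-1, 4))) = Mul(120, Add(-13, 16, -4)) = Mul(120, -1) = -120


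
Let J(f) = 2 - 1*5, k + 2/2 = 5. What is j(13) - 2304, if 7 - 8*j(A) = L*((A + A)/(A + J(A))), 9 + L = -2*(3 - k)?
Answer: -46017/20 ≈ -2300.9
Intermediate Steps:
k = 4 (k = -1 + 5 = 4)
J(f) = -3 (J(f) = 2 - 5 = -3)
L = -7 (L = -9 - 2*(3 - 1*4) = -9 - 2*(3 - 4) = -9 - 2*(-1) = -9 + 2 = -7)
j(A) = 7/8 + 7*A/(4*(-3 + A)) (j(A) = 7/8 - (-7)*(A + A)/(A - 3)/8 = 7/8 - (-7)*(2*A)/(-3 + A)/8 = 7/8 - (-7)*2*A/(-3 + A)/8 = 7/8 - (-7)*A/(4*(-3 + A)) = 7/8 + 7*A/(4*(-3 + A)))
j(13) - 2304 = 21*(-1 + 13)/(8*(-3 + 13)) - 2304 = (21/8)*12/10 - 2304 = (21/8)*(1/10)*12 - 2304 = 63/20 - 2304 = -46017/20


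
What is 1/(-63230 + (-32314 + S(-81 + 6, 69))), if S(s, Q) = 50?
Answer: -1/95494 ≈ -1.0472e-5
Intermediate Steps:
1/(-63230 + (-32314 + S(-81 + 6, 69))) = 1/(-63230 + (-32314 + 50)) = 1/(-63230 - 32264) = 1/(-95494) = -1/95494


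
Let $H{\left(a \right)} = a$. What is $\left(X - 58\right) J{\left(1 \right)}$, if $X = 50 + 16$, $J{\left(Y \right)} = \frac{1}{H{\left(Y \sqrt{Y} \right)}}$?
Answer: $8$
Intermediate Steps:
$J{\left(Y \right)} = \frac{1}{Y^{\frac{3}{2}}}$ ($J{\left(Y \right)} = \frac{1}{Y \sqrt{Y}} = \frac{1}{Y^{\frac{3}{2}}}$)
$X = 66$
$\left(X - 58\right) J{\left(1 \right)} = \left(66 - 58\right) 1^{-3/2} = \left(66 - 58\right) 1 = 8 \cdot 1 = 8$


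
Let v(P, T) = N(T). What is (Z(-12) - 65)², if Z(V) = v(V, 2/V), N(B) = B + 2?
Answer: 143641/36 ≈ 3990.0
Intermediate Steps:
N(B) = 2 + B
v(P, T) = 2 + T
Z(V) = 2 + 2/V
(Z(-12) - 65)² = ((2 + 2/(-12)) - 65)² = ((2 + 2*(-1/12)) - 65)² = ((2 - ⅙) - 65)² = (11/6 - 65)² = (-379/6)² = 143641/36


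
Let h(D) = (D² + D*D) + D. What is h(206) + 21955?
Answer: 107033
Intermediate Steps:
h(D) = D + 2*D² (h(D) = (D² + D²) + D = 2*D² + D = D + 2*D²)
h(206) + 21955 = 206*(1 + 2*206) + 21955 = 206*(1 + 412) + 21955 = 206*413 + 21955 = 85078 + 21955 = 107033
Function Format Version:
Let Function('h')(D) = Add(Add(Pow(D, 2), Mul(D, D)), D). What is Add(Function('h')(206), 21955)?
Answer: 107033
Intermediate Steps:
Function('h')(D) = Add(D, Mul(2, Pow(D, 2))) (Function('h')(D) = Add(Add(Pow(D, 2), Pow(D, 2)), D) = Add(Mul(2, Pow(D, 2)), D) = Add(D, Mul(2, Pow(D, 2))))
Add(Function('h')(206), 21955) = Add(Mul(206, Add(1, Mul(2, 206))), 21955) = Add(Mul(206, Add(1, 412)), 21955) = Add(Mul(206, 413), 21955) = Add(85078, 21955) = 107033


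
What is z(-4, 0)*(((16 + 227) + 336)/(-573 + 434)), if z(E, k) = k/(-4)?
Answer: 0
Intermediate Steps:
z(E, k) = -k/4 (z(E, k) = k*(-¼) = -k/4)
z(-4, 0)*(((16 + 227) + 336)/(-573 + 434)) = (-¼*0)*(((16 + 227) + 336)/(-573 + 434)) = 0*((243 + 336)/(-139)) = 0*(579*(-1/139)) = 0*(-579/139) = 0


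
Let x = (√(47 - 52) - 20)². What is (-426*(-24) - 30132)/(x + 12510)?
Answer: -5709172/3701045 - 17696*I*√5/3701045 ≈ -1.5426 - 0.010691*I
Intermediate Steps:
x = (-20 + I*√5)² (x = (√(-5) - 20)² = (I*√5 - 20)² = (-20 + I*√5)² ≈ 395.0 - 89.443*I)
(-426*(-24) - 30132)/(x + 12510) = (-426*(-24) - 30132)/((20 - I*√5)² + 12510) = (10224 - 30132)/(12510 + (20 - I*√5)²) = -19908/(12510 + (20 - I*√5)²)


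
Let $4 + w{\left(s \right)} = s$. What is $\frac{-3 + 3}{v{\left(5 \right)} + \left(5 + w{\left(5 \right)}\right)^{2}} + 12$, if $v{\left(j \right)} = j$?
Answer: $12$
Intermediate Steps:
$w{\left(s \right)} = -4 + s$
$\frac{-3 + 3}{v{\left(5 \right)} + \left(5 + w{\left(5 \right)}\right)^{2}} + 12 = \frac{-3 + 3}{5 + \left(5 + \left(-4 + 5\right)\right)^{2}} + 12 = \frac{1}{5 + \left(5 + 1\right)^{2}} \cdot 0 + 12 = \frac{1}{5 + 6^{2}} \cdot 0 + 12 = \frac{1}{5 + 36} \cdot 0 + 12 = \frac{1}{41} \cdot 0 + 12 = 0 + 12 = 12$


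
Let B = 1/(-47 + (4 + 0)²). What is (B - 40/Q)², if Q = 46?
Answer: 413449/508369 ≈ 0.81328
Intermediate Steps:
B = -1/31 (B = 1/(-47 + 4²) = 1/(-47 + 16) = 1/(-31) = -1/31 ≈ -0.032258)
(B - 40/Q)² = (-1/31 - 40/46)² = (-1/31 - 40*1/46)² = (-1/31 - 20/23)² = (-643/713)² = 413449/508369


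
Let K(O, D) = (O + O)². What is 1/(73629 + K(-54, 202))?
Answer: 1/85293 ≈ 1.1724e-5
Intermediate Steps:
K(O, D) = 4*O² (K(O, D) = (2*O)² = 4*O²)
1/(73629 + K(-54, 202)) = 1/(73629 + 4*(-54)²) = 1/(73629 + 4*2916) = 1/(73629 + 11664) = 1/85293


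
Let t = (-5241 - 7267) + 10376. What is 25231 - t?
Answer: 27363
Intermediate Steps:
t = -2132 (t = -12508 + 10376 = -2132)
25231 - t = 25231 - 1*(-2132) = 25231 + 2132 = 27363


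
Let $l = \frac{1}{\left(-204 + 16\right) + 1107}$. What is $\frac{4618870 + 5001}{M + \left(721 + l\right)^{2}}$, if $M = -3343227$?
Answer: $- \frac{3905141115631}{2384520378347} \approx -1.6377$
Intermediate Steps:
$l = \frac{1}{919}$ ($l = \frac{1}{-188 + 1107} = \frac{1}{919} \approx 0.0010881$)
$\frac{4618870 + 5001}{M + \left(721 + l\right)^{2}} = \frac{4618870 + 5001}{-3343227 + \left(721 + \frac{1}{919}\right)^{2}} = \frac{4623871}{-3343227 + \left(\frac{662600}{919}\right)^{2}} = \frac{4623871}{-3343227 + \frac{439038760000}{844561}} = \frac{4623871}{- \frac{2384520378347}{844561}} = 4623871 \left(- \frac{844561}{2384520378347}\right) = - \frac{3905141115631}{2384520378347}$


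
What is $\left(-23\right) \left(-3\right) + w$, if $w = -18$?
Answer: $51$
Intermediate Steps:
$\left(-23\right) \left(-3\right) + w = \left(-23\right) \left(-3\right) - 18 = 69 - 18 = 51$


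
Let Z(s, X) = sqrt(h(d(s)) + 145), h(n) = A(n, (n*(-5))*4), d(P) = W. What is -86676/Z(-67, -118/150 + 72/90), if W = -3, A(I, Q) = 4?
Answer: -86676*sqrt(149)/149 ≈ -7100.8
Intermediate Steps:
d(P) = -3
h(n) = 4
Z(s, X) = sqrt(149) (Z(s, X) = sqrt(4 + 145) = sqrt(149))
-86676/Z(-67, -118/150 + 72/90) = -86676*sqrt(149)/149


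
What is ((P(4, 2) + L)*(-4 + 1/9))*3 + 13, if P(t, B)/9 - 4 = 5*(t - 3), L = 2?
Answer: -2866/3 ≈ -955.33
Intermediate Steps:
P(t, B) = -99 + 45*t (P(t, B) = 36 + 9*(5*(t - 3)) = 36 + 9*(5*(-3 + t)) = 36 + 9*(-15 + 5*t) = 36 + (-135 + 45*t) = -99 + 45*t)
((P(4, 2) + L)*(-4 + 1/9))*3 + 13 = (((-99 + 45*4) + 2)*(-4 + 1/9))*3 + 13 = (((-99 + 180) + 2)*(-4 + ⅑))*3 + 13 = ((81 + 2)*(-35/9))*3 + 13 = (83*(-35/9))*3 + 13 = -2905/9*3 + 13 = -2905/3 + 13 = -2866/3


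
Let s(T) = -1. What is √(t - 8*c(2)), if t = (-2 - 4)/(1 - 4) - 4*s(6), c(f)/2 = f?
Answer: I*√26 ≈ 5.099*I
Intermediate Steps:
c(f) = 2*f
t = 6 (t = (-2 - 4)/(1 - 4) - 4*(-1) = -6/(-3) + 4 = -6*(-⅓) + 4 = 2 + 4 = 6)
√(t - 8*c(2)) = √(6 - 16*2) = √(6 - 8*4) = √(6 - 32) = √(-26) = I*√26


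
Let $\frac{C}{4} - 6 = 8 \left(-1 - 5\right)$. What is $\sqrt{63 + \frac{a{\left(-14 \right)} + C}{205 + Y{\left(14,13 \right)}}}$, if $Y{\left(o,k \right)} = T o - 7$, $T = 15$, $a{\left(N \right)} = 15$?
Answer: $\frac{\sqrt{1002}}{4} \approx 7.9136$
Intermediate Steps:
$C = -168$ ($C = 24 + 4 \cdot 8 \left(-1 - 5\right) = 24 + 4 \cdot 8 \left(-6\right) = 24 + 4 \left(-48\right) = 24 - 192 = -168$)
$Y{\left(o,k \right)} = -7 + 15 o$ ($Y{\left(o,k \right)} = 15 o - 7 = -7 + 15 o$)
$\sqrt{63 + \frac{a{\left(-14 \right)} + C}{205 + Y{\left(14,13 \right)}}} = \sqrt{63 + \frac{15 - 168}{205 + \left(-7 + 15 \cdot 14\right)}} = \sqrt{63 - \frac{153}{205 + \left(-7 + 210\right)}} = \sqrt{63 - \frac{153}{205 + 203}} = \sqrt{63 - \frac{153}{408}} = \sqrt{63 - \frac{3}{8}} = \sqrt{\frac{501}{8}} = \frac{\sqrt{1002}}{4}$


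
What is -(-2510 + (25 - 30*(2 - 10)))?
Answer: 2245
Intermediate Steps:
-(-2510 + (25 - 30*(2 - 10))) = -(-2510 + (25 - 30*(-8))) = -(-2510 + (25 + 240)) = -(-2510 + 265) = -1*(-2245) = 2245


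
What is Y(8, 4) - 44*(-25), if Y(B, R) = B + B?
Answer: 1116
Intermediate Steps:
Y(B, R) = 2*B
Y(8, 4) - 44*(-25) = 2*8 - 44*(-25) = 16 + 1100 = 1116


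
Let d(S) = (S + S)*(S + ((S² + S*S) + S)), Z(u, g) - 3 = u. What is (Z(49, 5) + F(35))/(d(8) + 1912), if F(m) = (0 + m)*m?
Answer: 1277/4216 ≈ 0.30289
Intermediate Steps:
Z(u, g) = 3 + u
F(m) = m² (F(m) = m*m = m²)
d(S) = 2*S*(2*S + 2*S²) (d(S) = (2*S)*(S + ((S² + S²) + S)) = (2*S)*(S + (2*S² + S)) = (2*S)*(S + (S + 2*S²)) = (2*S)*(2*S + 2*S²) = 2*S*(2*S + 2*S²))
(Z(49, 5) + F(35))/(d(8) + 1912) = ((3 + 49) + 35²)/(4*8²*(1 + 8) + 1912) = (52 + 1225)/(4*64*9 + 1912) = 1277/(2304 + 1912) = 1277/4216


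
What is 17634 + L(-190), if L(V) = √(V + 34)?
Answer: 17634 + 2*I*√39 ≈ 17634.0 + 12.49*I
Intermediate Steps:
L(V) = √(34 + V)
17634 + L(-190) = 17634 + √(34 - 190) = 17634 + √(-156) = 17634 + 2*I*√39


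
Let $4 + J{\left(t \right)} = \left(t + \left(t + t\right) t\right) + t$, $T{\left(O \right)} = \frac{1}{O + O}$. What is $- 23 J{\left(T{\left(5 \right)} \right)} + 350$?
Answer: $\frac{21847}{50} \approx 436.94$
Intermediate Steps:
$T{\left(O \right)} = \frac{1}{2 O}$
$J{\left(t \right)} = -4 + 2 t + 2 t^{2}$ ($J{\left(t \right)} = -4 + \left(\left(t + \left(t + t\right) t\right) + t\right) = -4 + \left(\left(t + 2 t t\right) + t\right) = -4 + \left(\left(t + 2 t^{2}\right) + t\right) = -4 + \left(2 t + 2 t^{2}\right) = -4 + 2 t + 2 t^{2}$)
$- 23 J{\left(T{\left(5 \right)} \right)} + 350 = - 23 \left(-4 + 2 \frac{1}{2 \cdot 5} + 2 \left(\frac{1}{2 \cdot 5}\right)^{2}\right) + 350 = - 23 \left(-4 + 2 \cdot \frac{1}{2} \cdot \frac{1}{5} + 2 \left(\frac{1}{2} \cdot \frac{1}{5}\right)^{2}\right) + 350 = - 23 \left(-4 + 2 \cdot \frac{1}{10} + \frac{2}{100}\right) + 350 = - 23 \left(-4 + \frac{1}{5} + 2 \cdot \frac{1}{100}\right) + 350 = - 23 \left(-4 + \frac{1}{5} + \frac{1}{50}\right) + 350 = \left(-23\right) \left(- \frac{189}{50}\right) + 350 = \frac{4347}{50} + 350 = \frac{21847}{50}$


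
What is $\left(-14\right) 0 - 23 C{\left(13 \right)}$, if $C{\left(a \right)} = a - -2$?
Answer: $-345$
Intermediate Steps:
$C{\left(a \right)} = 2 + a$ ($C{\left(a \right)} = a + 2 = 2 + a$)
$\left(-14\right) 0 - 23 C{\left(13 \right)} = \left(-14\right) 0 - 23 \left(2 + 13\right) = 0 - 345 = -345$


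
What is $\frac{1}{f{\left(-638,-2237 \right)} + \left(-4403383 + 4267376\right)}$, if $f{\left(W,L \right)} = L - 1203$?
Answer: $- \frac{1}{139447} \approx -7.1712 \cdot 10^{-6}$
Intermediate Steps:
$f{\left(W,L \right)} = -1203 + L$
$\frac{1}{f{\left(-638,-2237 \right)} + \left(-4403383 + 4267376\right)} = \frac{1}{\left(-1203 - 2237\right) + \left(-4403383 + 4267376\right)} = \frac{1}{-3440 - 136007} = \frac{1}{-139447} = - \frac{1}{139447}$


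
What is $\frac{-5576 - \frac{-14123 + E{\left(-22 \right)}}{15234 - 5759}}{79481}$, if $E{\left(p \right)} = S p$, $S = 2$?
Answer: $- \frac{52818433}{753082475} \approx -0.070136$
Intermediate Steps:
$E{\left(p \right)} = 2 p$
$\frac{-5576 - \frac{-14123 + E{\left(-22 \right)}}{15234 - 5759}}{79481} = \frac{-5576 - \frac{-14123 + 2 \left(-22\right)}{15234 - 5759}}{79481} = \left(-5576 - \frac{-14123 - 44}{9475}\right) \frac{1}{79481} = \left(-5576 - \left(-14167\right) \frac{1}{9475}\right) \frac{1}{79481} = \left(-5576 - - \frac{14167}{9475}\right) \frac{1}{79481} = \left(-5576 + \frac{14167}{9475}\right) \frac{1}{79481} = \left(- \frac{52818433}{9475}\right) \frac{1}{79481} = - \frac{52818433}{753082475}$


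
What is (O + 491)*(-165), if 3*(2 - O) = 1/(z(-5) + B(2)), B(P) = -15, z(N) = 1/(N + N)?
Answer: -12283645/151 ≈ -81349.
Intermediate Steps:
z(N) = 1/(2*N)
O = 916/453 (O = 2 - 1/(3*((½)/(-5) - 15)) = 2 - 1/(3*((½)*(-⅕) - 15)) = 2 - 1/(3*(-⅒ - 15)) = 2 - 1/(3*(-151/10)) = 2 - ⅓*(-10/151) = 2 + 10/453 = 916/453 ≈ 2.0221)
(O + 491)*(-165) = (916/453 + 491)*(-165) = (223339/453)*(-165) = -12283645/151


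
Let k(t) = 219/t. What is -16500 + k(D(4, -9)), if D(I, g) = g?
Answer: -49573/3 ≈ -16524.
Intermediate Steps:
-16500 + k(D(4, -9)) = -16500 + 219/(-9) = -16500 + 219*(-⅑) = -16500 - 73/3 = -49573/3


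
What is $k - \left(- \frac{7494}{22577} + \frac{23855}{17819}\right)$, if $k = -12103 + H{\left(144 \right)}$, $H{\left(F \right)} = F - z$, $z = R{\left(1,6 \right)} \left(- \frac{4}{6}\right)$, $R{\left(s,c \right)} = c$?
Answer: $- \frac{4809896314414}{402299563} \approx -11956.0$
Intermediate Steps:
$z = -4$ ($z = 6 \left(- \frac{4}{6}\right) = 6 \left(\left(-4\right) \frac{1}{6}\right) = 6 \left(- \frac{2}{3}\right) = -4$)
$H{\left(F \right)} = 4 + F$ ($H{\left(F \right)} = F - -4 = F + 4 = 4 + F$)
$k = -11955$ ($k = -12103 + \left(4 + 144\right) = -12103 + 148 = -11955$)
$k - \left(- \frac{7494}{22577} + \frac{23855}{17819}\right) = -11955 - \left(- \frac{7494}{22577} + \frac{23855}{17819}\right) = -11955 - \frac{405038749}{402299563} = - \frac{4809896314414}{402299563}$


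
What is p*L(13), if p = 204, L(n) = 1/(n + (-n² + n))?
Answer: -204/143 ≈ -1.4266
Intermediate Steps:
L(n) = 1/(-n² + 2*n) (L(n) = 1/(n + (n - n²)) = 1/(-n² + 2*n))
p*L(13) = 204*(-1/(13*(-2 + 13))) = 204*(-1*1/13/11) = 204*(-1*1/13*1/11) = 204*(-1/143) = -204/143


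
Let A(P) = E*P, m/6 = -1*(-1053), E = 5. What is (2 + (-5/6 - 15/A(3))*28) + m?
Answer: 18806/3 ≈ 6268.7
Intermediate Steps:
m = 6318 (m = 6*(-1*(-1053)) = 6*1053 = 6318)
A(P) = 5*P
(2 + (-5/6 - 15/A(3))*28) + m = (2 + (-5/6 - 15/(5*3))*28) + 6318 = (2 + (-5*⅙ - 15/15)*28) + 6318 = (2 + (-⅚ - 15*1/15)*28) + 6318 = (2 + (-⅚ - 1)*28) + 6318 = (2 - 11/6*28) + 6318 = (2 - 154/3) + 6318 = -148/3 + 6318 = 18806/3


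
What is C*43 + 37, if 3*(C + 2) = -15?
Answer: -264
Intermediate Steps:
C = -7 (C = -2 + (1/3)*(-15) = -2 - 5 = -7)
C*43 + 37 = -7*43 + 37 = -301 + 37 = -264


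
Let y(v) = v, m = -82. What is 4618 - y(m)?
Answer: 4700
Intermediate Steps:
4618 - y(m) = 4618 - 1*(-82) = 4618 + 82 = 4700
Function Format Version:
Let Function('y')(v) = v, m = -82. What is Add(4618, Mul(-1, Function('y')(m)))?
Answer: 4700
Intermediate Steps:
Add(4618, Mul(-1, Function('y')(m))) = Add(4618, Mul(-1, -82)) = Add(4618, 82) = 4700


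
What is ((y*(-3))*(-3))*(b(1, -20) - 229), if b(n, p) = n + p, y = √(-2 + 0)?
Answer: -2232*I*√2 ≈ -3156.5*I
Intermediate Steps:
y = I*√2 (y = √(-2) = I*√2 ≈ 1.4142*I)
((y*(-3))*(-3))*(b(1, -20) - 229) = (((I*√2)*(-3))*(-3))*((1 - 20) - 229) = (-3*I*√2*(-3))*(-19 - 229) = (9*I*√2)*(-248) = -2232*I*√2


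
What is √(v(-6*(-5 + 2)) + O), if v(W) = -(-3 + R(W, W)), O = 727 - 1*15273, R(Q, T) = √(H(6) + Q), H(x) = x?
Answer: √(-14543 - 2*√6) ≈ 120.61*I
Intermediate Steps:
R(Q, T) = √(6 + Q)
O = -14546 (O = 727 - 15273 = -14546)
v(W) = 3 - √(6 + W) (v(W) = -(-3 + √(6 + W)) = 3 - √(6 + W))
√(v(-6*(-5 + 2)) + O) = √((3 - √(6 - 6*(-5 + 2))) - 14546) = √((3 - √(6 - 6*(-3))) - 14546) = √((3 - √(6 + 18)) - 14546) = √((3 - √24) - 14546) = √((3 - 2*√6) - 14546) = √(-14543 - 2*√6)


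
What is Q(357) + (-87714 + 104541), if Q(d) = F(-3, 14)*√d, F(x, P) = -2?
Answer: 16827 - 2*√357 ≈ 16789.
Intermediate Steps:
Q(d) = -2*√d
Q(357) + (-87714 + 104541) = -2*√357 + (-87714 + 104541) = -2*√357 + 16827 = 16827 - 2*√357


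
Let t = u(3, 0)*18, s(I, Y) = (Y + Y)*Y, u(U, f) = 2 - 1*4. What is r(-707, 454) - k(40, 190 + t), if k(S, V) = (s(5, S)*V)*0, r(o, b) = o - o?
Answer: 0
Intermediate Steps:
u(U, f) = -2 (u(U, f) = 2 - 4 = -2)
r(o, b) = 0
s(I, Y) = 2*Y² (s(I, Y) = (2*Y)*Y = 2*Y²)
t = -36 (t = -2*18 = -36)
k(S, V) = 0 (k(S, V) = ((2*S²)*V)*0 = (2*V*S²)*0 = 0)
r(-707, 454) - k(40, 190 + t) = 0 - 1*0 = 0 + 0 = 0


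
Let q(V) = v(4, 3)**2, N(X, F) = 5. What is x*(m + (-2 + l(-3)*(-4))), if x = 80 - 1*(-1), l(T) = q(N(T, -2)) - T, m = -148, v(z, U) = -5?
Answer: -21222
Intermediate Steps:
q(V) = 25 (q(V) = (-5)**2 = 25)
l(T) = 25 - T
x = 81 (x = 80 + 1 = 81)
x*(m + (-2 + l(-3)*(-4))) = 81*(-148 + (-2 + (25 - 1*(-3))*(-4))) = 81*(-148 + (-2 + (25 + 3)*(-4))) = 81*(-148 + (-2 + 28*(-4))) = 81*(-148 + (-2 - 112)) = 81*(-148 - 114) = 81*(-262) = -21222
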